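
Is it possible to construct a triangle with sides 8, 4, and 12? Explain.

Check the triangle inequality: 8 + 4 = 12 ≤ 12.
Since the sum of two sides does not exceed the third, no triangle can be formed.

No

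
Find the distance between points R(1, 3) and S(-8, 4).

d = sqrt((-8 - 1)^2 + (4 - 3)^2)
d = sqrt(-9^2 + 1^2)
d = sqrt(81 + 1)
d = sqrt(82)

sqrt(82)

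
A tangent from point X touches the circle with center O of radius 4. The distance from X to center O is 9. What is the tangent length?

Let T be the point of tangency. Then OT ⊥ XT (radius ⊥ tangent).
In right triangle OTX: OX² = OT² + XT²
9² = 4² + XT²
XT² = 65, XT = sqrt(65)

sqrt(65)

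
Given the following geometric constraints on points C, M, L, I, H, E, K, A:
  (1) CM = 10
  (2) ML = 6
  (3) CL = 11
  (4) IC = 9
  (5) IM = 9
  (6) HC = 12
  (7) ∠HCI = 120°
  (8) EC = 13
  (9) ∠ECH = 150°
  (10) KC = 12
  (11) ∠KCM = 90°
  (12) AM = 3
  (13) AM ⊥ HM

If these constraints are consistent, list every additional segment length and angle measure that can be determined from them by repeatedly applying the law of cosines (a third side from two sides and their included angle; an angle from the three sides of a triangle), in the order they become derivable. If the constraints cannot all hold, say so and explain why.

The constraints are consistent. Derivable facts, in order:
After 1 step:
- HE ≈ 24.15
- IH = 3·√37
- MK = 2·√61
- ∠CIM = 67.5°
- ∠CLM = 64.42°
- ∠CMI = 56.25°
- ∠CML = 82.82°
- ∠ICM = 56.25°
- ∠LCM = 32.76°
After 2 steps:
- ∠CEH = 14.39°
- ∠CHE = 15.61°
- ∠CHI = 25.28°
- ∠CIH = 34.72°
- ∠CKM = 39.81°
- ∠CMK = 50.19°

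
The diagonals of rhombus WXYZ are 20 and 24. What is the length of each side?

In a rhombus, the diagonals bisect each other perpendicularly, creating four congruent right triangles.
Each triangle has legs 10 (half of 20) and 12 (half of 24).
The hypotenuse of each right triangle is a side of the rhombus:
side = sqrt(10^2 + 12^2) = sqrt(244) = 2*sqrt(61)

2*sqrt(61)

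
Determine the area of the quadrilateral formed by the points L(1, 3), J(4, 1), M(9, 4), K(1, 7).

Shoelace: sum of cross terms = 51, Area = (1/2)|51| = 51/2

51/2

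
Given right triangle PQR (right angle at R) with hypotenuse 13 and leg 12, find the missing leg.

Rearranging the Pythagorean theorem to solve for the unknown leg:
leg^2 = hypotenuse^2 - known_leg^2 = 169 - 144 = 25
leg = sqrt(25) = 5.

5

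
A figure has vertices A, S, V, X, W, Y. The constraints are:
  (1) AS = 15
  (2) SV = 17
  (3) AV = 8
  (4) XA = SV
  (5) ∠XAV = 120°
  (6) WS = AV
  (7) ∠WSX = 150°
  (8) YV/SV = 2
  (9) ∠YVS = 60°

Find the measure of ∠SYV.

From the given relations: YV = 2·SV = 2·17 = 34.
Step 1: By the law of cosines on triangle YVS: YS² = 34² + 17² − 2·34·17·cos(60°) = 867, so YS = 17·√3.
Step 2: By the inverse law of cosines on triangle SYV: cos(∠SYV) = ((17·√3)² + 34² − 17²) / (2·17·√3·34) = 1734/2002.25 = 0.866, so ∠SYV = 30°.

Therefore, the measure of angle ∠SYV = 30°.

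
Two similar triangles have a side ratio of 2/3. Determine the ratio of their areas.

Area scales with the square of linear dimensions. If every length is multiplied by 2/3, then the area is multiplied by (2/3)^2 = 4/9.
The area ratio is 4:9.

4:9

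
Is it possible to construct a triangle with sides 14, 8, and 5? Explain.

No.
The triangle inequality is violated: 8 + 5 = 13 ≤ 14.
These lengths cannot form a triangle.

No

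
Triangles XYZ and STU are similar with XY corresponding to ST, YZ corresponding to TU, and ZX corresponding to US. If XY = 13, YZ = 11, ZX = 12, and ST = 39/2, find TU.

Since the triangles are similar, the ratio of corresponding sides is constant.
Scale factor k = ST / XY = 39/2 / 13 = 3/2
TU = k * YZ = 3/2 * 11 = 33/2

33/2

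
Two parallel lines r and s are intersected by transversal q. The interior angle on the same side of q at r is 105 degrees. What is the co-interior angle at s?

Co-interior angles (same-side interior) formed by parallel lines and a transversal are supplementary (sum to 180 degrees).
The given angle is 105 degrees.
The co-interior angle = 180 - 105 = 75 degrees.

75 degrees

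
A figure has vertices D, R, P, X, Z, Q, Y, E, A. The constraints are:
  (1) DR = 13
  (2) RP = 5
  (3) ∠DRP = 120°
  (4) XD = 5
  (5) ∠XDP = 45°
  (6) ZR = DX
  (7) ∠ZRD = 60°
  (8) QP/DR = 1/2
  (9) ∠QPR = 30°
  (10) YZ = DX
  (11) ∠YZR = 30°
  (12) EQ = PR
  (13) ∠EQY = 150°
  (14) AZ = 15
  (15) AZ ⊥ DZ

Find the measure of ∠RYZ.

From the given relations: YZ = DX = 5; ZR = DX = 5.
Step 1: By the law of cosines on triangle YZR: YR² = 5² + 5² − 2·5·5·cos(30°) = 6.7, so YR ≈ 2.59.
Step 2: By the inverse law of cosines on triangle RYZ: cos(∠RYZ) = (2.59² + 5² − 5²) / (2·2.59·5) = 6.7/25.88 = 0.2588, so ∠RYZ = 75°.

Therefore, the measure of angle ∠RYZ = 75°.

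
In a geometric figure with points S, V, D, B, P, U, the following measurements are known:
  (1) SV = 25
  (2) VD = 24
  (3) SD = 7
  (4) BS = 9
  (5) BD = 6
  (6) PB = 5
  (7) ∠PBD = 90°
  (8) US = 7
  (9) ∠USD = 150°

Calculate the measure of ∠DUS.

Step 1: By the law of cosines on triangle USD: UD² = 7² + 7² − 2·7·7·cos(150°) = 182.87, so UD ≈ 13.52.
Step 2: By the inverse law of cosines on triangle DUS: cos(∠DUS) = (13.52² + 7² − 7²) / (2·13.52·7) = 182.87/189.32 = 0.9659, so ∠DUS = 15°.

Therefore, the measure of angle ∠DUS = 15°.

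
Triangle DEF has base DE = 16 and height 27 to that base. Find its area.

Area = (1/2)(16)(27) = 216

216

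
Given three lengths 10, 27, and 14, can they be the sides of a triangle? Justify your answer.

Check the triangle inequality: 10 + 14 = 24 ≤ 27.
Since the sum of two sides does not exceed the third, no triangle can be formed.

No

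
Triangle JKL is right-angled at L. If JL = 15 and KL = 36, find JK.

In a right triangle, the square of the hypotenuse equals the sum of the squares of the two legs.
The legs are 15 and 36, so the hypotenuse = sqrt(225 + 1296) = sqrt(1521) = 39.

39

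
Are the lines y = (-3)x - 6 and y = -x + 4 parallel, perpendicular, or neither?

Slope of line 1: m1 = -3
Slope of line 2: m2 = -1
m1 != m2 and m1*m2 = 3 != -1. Neither.

Neither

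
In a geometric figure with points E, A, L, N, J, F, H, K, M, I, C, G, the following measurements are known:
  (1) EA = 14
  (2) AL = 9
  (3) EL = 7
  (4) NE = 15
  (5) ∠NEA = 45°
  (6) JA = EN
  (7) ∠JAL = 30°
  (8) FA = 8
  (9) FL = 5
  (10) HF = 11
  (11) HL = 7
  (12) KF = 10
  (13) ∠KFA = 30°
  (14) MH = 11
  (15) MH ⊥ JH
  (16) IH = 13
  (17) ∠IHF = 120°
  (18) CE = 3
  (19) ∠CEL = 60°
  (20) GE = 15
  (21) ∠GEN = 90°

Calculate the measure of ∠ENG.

Step 1: By the law of cosines on triangle NEG: NG² = 15² + 15² − 2·15·15·cos(90°) = 450, so NG = 15·√2.
Step 2: By the inverse law of cosines on triangle ENG: cos(∠ENG) = (15² + (15·√2)² − 15²) / (2·15·15·√2) = 450/636.4 = 0.7071, so ∠ENG = 45°.

Therefore, the measure of angle ∠ENG = 45°.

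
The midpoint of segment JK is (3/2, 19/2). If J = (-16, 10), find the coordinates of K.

Using the midpoint formula: M = ((x1 + x2)/2, (y1 + y2)/2)
We know M = (3/2, 19/2) and J = (-16, 10)
For x: 3/2 = (-16 + x2)/2, so x2 = 2*3/2 - -16 = 19
For y: 19/2 = (10 + y2)/2, so y2 = 2*19/2 - 10 = 9
K = (19, 9)

(19, 9)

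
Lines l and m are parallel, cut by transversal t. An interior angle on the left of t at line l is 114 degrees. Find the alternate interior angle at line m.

Alternate interior angles lie on opposite sides of the transversal, between the parallel lines.
By the alternate interior angle theorem, they are equal: 114 degrees.

114 degrees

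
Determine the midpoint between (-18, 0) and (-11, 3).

The midpoint is the average of the coordinates:
x: (-18 + -11)/2 = -29/2
y: (0 + 3)/2 = 3/2
Midpoint = (-29/2, 3/2)

(-29/2, 3/2)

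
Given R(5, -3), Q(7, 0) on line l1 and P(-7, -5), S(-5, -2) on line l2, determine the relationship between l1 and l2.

Slope of line 1: m1 = (0 - -3)/(7 - 5) = 3/2 = 3/2
Slope of line 2: m2 = (-2 - -5)/(-5 - -7) = 3/2 = 3/2
Since m1 = m2 = 3/2, the lines are parallel.

Parallel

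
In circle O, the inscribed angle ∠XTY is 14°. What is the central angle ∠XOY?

By the inscribed angle theorem, the central angle is twice the inscribed angle.
Central angle = 2 × 14° = 28°

28°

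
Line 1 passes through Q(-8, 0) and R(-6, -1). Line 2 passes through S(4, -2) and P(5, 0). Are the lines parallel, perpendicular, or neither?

Slope of line 1: m1 = (-1 - 0)/(-6 - -8) = -1/2 = -1/2
Slope of line 2: m2 = (0 - -2)/(5 - 4) = 2/1 = 2
m1 * m2 = (-1/2) * (2) = -1 = -1, so the lines are perpendicular.

Perpendicular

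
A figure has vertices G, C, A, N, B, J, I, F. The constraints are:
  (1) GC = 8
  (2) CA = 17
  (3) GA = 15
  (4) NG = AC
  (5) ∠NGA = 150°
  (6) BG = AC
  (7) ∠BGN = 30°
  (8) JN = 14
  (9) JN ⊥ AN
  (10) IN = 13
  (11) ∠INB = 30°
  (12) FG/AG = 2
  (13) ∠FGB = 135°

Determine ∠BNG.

From the given relations: NG = AC = 17; BG = AC = 17.
Step 1: By the law of cosines on triangle NGB: NB² = 17² + 17² − 2·17·17·cos(30°) = 77.44, so NB ≈ 8.8.
Step 2: By the inverse law of cosines on triangle BNG: cos(∠BNG) = (8.8² + 17² − 17²) / (2·8.8·17) = 77.44/299.19 = 0.2588, so ∠BNG = 75°.

Therefore, the measure of angle ∠BNG = 75°.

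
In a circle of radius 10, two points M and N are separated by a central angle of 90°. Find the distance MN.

Chord = 2(10) sin(45°) = 10*sqrt(2)

10*sqrt(2)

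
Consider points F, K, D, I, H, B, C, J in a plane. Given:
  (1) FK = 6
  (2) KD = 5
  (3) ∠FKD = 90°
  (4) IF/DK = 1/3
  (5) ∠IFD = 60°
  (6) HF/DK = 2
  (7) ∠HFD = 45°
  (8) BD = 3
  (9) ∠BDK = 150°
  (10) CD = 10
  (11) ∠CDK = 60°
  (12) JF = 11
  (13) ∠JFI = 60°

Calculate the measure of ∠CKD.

Step 1: By the law of cosines on triangle KDC: KC² = 5² + 10² − 2·5·10·cos(60°) = 75, so KC = 5·√3.
Step 2: By the inverse law of cosines on triangle CKD: cos(∠CKD) = ((5·√3)² + 5² − 10²) / (2·5·√3·5) = 0/86.6 = 0, so ∠CKD = 90°.

Therefore, the measure of angle ∠CKD = 90°.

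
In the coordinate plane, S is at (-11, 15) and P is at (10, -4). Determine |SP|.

The horizontal distance is |10 - -11| = 21 and the vertical distance is |-4 - 15| = 19.
By the Pythagorean theorem, d = sqrt(21^2 + 19^2) = sqrt(802).

sqrt(802)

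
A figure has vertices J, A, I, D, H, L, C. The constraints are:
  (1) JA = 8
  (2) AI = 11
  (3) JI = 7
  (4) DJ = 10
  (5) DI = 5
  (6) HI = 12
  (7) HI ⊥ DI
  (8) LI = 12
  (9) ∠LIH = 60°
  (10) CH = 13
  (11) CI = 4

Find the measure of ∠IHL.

Step 1: By the law of cosines on triangle HIL: HL² = 12² + 12² − 2·12·12·cos(60°) = 144, so HL = 12.
Step 2: By the inverse law of cosines on triangle IHL: cos(∠IHL) = (12² + 12² − 12²) / (2·12·12) = 144/288 = 0.5, so ∠IHL = 60°.

Therefore, the measure of angle ∠IHL = 60°.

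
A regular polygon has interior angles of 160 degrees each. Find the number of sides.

Exterior angle = 180 - 160 = 20. n = 360 / 20 = 18.

18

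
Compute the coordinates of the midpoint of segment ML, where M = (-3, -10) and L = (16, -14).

The midpoint is the average of the coordinates:
x: (-3 + 16)/2 = 13/2
y: (-10 + -14)/2 = -12
Midpoint = (13/2, -12)

(13/2, -12)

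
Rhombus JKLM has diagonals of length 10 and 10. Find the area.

The diagonals of a rhombus divide it into four right triangles.
Each triangle has legs 10/ 2 = 5 and 10/2 = 5, so each has area (1/2)*5*5 = 25/2.
Four such triangles give total area = (d1 * d2) / 2 = 50.

50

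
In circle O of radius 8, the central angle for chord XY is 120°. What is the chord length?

Chord = 2(8) sin(60°) = 8*sqrt(3)

8*sqrt(3)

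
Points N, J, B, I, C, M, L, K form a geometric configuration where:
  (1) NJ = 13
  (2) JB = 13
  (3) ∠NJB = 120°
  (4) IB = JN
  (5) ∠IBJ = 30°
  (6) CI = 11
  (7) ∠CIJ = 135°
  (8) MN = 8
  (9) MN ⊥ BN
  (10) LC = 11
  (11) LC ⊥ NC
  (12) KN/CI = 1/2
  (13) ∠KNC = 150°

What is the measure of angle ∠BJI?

From the given relations: IB = JN = 13.
Step 1: By the law of cosines on triangle JBI: JI² = 13² + 13² − 2·13·13·cos(30°) = 45.28, so JI ≈ 6.73.
Step 2: By the inverse law of cosines on triangle BJI: cos(∠BJI) = (13² + 6.73² − 13²) / (2·13·6.73) = 45.28/174.96 = 0.2588, so ∠BJI = 75°.

Therefore, the measure of angle ∠BJI = 75°.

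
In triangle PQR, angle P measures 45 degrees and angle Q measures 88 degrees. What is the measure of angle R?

Let angle R = x. Then 45 + 88 + x = 180.
x = 180 - 133 = 47 degrees.

47 degrees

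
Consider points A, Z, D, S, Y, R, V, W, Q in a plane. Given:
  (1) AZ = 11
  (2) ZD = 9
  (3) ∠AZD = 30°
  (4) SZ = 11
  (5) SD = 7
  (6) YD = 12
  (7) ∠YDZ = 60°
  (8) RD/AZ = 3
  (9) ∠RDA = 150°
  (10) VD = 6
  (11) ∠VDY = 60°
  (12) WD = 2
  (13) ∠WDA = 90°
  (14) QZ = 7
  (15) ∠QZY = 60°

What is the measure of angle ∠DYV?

Step 1: By the law of cosines on triangle YDV: YV² = 12² + 6² − 2·12·6·cos(60°) = 108, so YV = 6·√3.
Step 2: By the inverse law of cosines on triangle DYV: cos(∠DYV) = (12² + (6·√3)² − 6²) / (2·12·6·√3) = 216/249.42 = 0.866, so ∠DYV = 30°.

Therefore, the measure of angle ∠DYV = 30°.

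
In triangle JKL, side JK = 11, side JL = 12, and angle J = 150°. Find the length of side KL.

When two sides and the included angle are known, the law of cosines gives the third side.
c^2 = a^2 + b^2 - 2ab cos(C) generalizes the Pythagorean theorem to non-right triangles.
Here: KL^2 = 121 + 144 - 264*(-sqrt(3)/2) = 132*sqrt(3) + 265
KL = sqrt(132*sqrt(3) + 265)

sqrt(132*sqrt(3) + 265)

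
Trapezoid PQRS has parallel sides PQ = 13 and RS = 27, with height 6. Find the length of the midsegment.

The midsegment (median) of a trapezoid connects the midpoints of the non-parallel sides.
Its length is the average of the two bases: (13 + 27) / 2 = 20.

20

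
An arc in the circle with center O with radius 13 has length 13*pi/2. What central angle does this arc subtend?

Arc length L = 2πr × θ/360, so θ = 360L / (2πr).
θ = 360 × 13*pi/2 / (2π × 13)
θ = 90°
θ = 90°

90°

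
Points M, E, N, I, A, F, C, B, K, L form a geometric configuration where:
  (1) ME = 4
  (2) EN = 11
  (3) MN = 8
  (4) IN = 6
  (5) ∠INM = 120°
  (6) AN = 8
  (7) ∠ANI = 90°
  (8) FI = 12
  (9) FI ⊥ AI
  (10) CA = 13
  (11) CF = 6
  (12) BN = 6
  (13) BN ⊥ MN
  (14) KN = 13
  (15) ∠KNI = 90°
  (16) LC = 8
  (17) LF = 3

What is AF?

Step 1: By the law of cosines on triangle ANI: AI² = 8² + 6² − 2·8·6·cos(90°) = 100, so AI = 10.
Step 2: By the law of cosines on triangle AIF: AF² = 10² + 12² − 2·10·12·cos(90°) = 244, so AF = 2·√61.

Therefore, the length of AF = 2·√61.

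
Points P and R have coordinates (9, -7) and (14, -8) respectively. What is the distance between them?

The horizontal distance is |14 - 9| = 5 and the vertical distance is |-8 - -7| = 1.
By the Pythagorean theorem, d = sqrt(5^2 + 1^2) = sqrt(26).

sqrt(26)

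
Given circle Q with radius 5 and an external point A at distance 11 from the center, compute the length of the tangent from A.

tangent = √(d² - r²) = √(11² - 5²) = √(121 - 25) = √96 = 4*sqrt(6)

4*sqrt(6)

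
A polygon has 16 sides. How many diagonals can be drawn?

Each of the 16 vertices connects to 13 non-adjacent vertices via diagonals.
Total connections = 16 × 13 = 208, but each diagonal is counted twice.
Number of diagonals = 208 / 2 = 104.

104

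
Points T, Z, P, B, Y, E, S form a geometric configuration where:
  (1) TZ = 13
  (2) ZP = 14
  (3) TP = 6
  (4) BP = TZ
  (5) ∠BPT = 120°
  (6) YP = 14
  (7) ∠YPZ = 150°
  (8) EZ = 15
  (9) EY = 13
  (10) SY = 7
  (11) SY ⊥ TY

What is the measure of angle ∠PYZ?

Step 1: By the law of cosines on triangle YPZ: YZ² = 14² + 14² − 2·14·14·cos(150°) = 731.48, so YZ ≈ 27.05.
Step 2: By the inverse law of cosines on triangle PYZ: cos(∠PYZ) = (14² + 27.05² − 14²) / (2·14·27.05) = 731.48/757.29 = 0.9659, so ∠PYZ = 15°.

Therefore, the measure of angle ∠PYZ = 15°.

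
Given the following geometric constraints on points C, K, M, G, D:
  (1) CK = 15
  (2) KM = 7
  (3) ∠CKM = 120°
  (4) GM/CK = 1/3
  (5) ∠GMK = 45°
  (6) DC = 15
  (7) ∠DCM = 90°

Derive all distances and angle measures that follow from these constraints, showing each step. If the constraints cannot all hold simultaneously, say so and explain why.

The constraints are consistent.

From the given relations:
  GM = 1/3·CK = 1/3·15 = 5

Step 1: From CK = 15, KM = 7, and ∠CKM = 120°, by the law of cosines:
  CM² = CK² + KM² - 2·CK·KM·cos(120°) = 225 + 49 + 105 = 379
  CM ≈ 19.47

Step 2: From KM = 7, MG = 5, and ∠KMG = 45°, by the law of cosines:
  KG² = KM² + MG² - 2·KM·MG·cos(45°) = 49 + 25 - 49.5 = 24.5
  KG ≈ 4.95

Step 3: From MC = 19.47, CD = 15, and ∠MCD = 90°, by the law of cosines:
  MD² = MC² + CD² - 2·MC·CD·cos(90°) = 379 + 225 - 0 = 604
  MD = 2·√151

Step 4: From CK = 15, CM = 19.47, KM = 7, by the inverse law of cosines:
  cos(∠KCM) = (CK² + CM² - KM²) / (2·CK·CM)
  ∠KCM = 18.14°

Step 5: From KG = 4.95, KM = 7, GM = 5, by the inverse law of cosines:
  cos(∠GKM) = (KG² + KM² - GM²) / (2·KG·KM)
  ∠GKM = 45.58°

Step 6: From MC = 19.47, MK = 7, CK = 15, by the inverse law of cosines:
  cos(∠CMK) = (MC² + MK² - CK²) / (2·MC·MK)
  ∠CMK = 41.86°

Step 7: From GK = 4.95, GM = 5, KM = 7, by the inverse law of cosines:
  cos(∠KGM) = (GK² + GM² - KM²) / (2·GK·GM)
  ∠KGM = 89.42°

Step 8: From MC = 19.47, MD = 2·√151, CD = 15, by the inverse law of cosines:
  cos(∠CMD) = (MC² + MD² - CD²) / (2·MC·MD)
  ∠CMD = 37.61°

Step 9: From DC = 15, DM = 2·√151, CM = 19.47, by the inverse law of cosines:
  cos(∠CDM) = (DC² + DM² - CM²) / (2·DC·DM)
  ∠CDM = 52.39°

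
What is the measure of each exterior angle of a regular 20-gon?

Each exterior angle of a regular n-gon is 360 / n.
For n = 20: 360 / 20 = 18 degrees.

18 degrees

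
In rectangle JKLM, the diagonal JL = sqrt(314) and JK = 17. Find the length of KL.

b = sqrt(d^2 - a^2) = sqrt(314 - 289) = sqrt(25) = 5

5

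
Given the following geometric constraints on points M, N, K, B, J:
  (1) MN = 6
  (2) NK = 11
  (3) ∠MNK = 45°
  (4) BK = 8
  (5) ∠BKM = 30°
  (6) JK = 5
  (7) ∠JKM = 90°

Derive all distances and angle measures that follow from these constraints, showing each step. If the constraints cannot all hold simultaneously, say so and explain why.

The constraints are consistent.

Step 1: From MN = 6, NK = 11, and ∠MNK = 45°, by the law of cosines:
  MK² = MN² + NK² - 2·MN·NK·cos(45°) = 36 + 121 - 93.34 = 63.66
  MK ≈ 7.98

Step 2: From MK = 7.98, KB = 8, and ∠MKB = 30°, by the law of cosines:
  MB² = MK² + KB² - 2·MK·KB·cos(30°) = 63.66 + 64 - 110.6 = 17.1
  MB ≈ 4.14

Step 3: From MK = 7.98, KJ = 5, and ∠MKJ = 90°, by the law of cosines:
  MJ² = MK² + KJ² - 2·MK·KJ·cos(90°) = 63.66 + 25 - 0 = 88.66
  MJ ≈ 9.42

Step 4: From MK = 7.98, MN = 6, KN = 11, by the inverse law of cosines:
  cos(∠KMN) = (MK² + MN² - KN²) / (2·MK·MN)
  ∠KMN = 102.88°

Step 5: From KM = 7.98, KN = 11, MN = 6, by the inverse law of cosines:
  cos(∠MKN) = (KM² + KN² - MN²) / (2·KM·KN)
  ∠MKN = 32.12°

Step 6: From MB = 4.14, MK = 7.98, BK = 8, by the inverse law of cosines:
  cos(∠BMK) = (MB² + MK² - BK²) / (2·MB·MK)
  ∠BMK = 75.28°

Step 7: From MJ = 9.42, MK = 7.98, JK = 5, by the inverse law of cosines:
  cos(∠JMK) = (MJ² + MK² - JK²) / (2·MJ·MK)
  ∠JMK = 32.07°

Step 8: From BK = 8, BM = 4.14, KM = 7.98, by the inverse law of cosines:
  cos(∠KBM) = (BK² + BM² - KM²) / (2·BK·BM)
  ∠KBM = 74.72°

Step 9: From JK = 5, JM = 9.42, KM = 7.98, by the inverse law of cosines:
  cos(∠KJM) = (JK² + JM² - KM²) / (2·JK·JM)
  ∠KJM = 57.93°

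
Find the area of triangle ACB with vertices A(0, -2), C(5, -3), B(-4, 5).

Using the Shoelace formula for a triangle:
Area = (1/2)|x0(y1 - y2) + x1(y2 - y0) + x2(y0 - y1)|
Area = (1/2)|0(-3 - 5) + 5(5 - -2) + -4(-2 - -3)|
Area = (1/2)|0 + 35 + -4|
Area = (1/2)|31|
Area = (1/2)(31)
Area = 31/2

31/2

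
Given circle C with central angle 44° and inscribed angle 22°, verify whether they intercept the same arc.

By the inscribed angle theorem, if both angles subtend the same arc, the inscribed angle must be half the central angle.
Half of 44° = 22°, which equals the given inscribed angle of 22°.
Therefore, yes, they correspond to the same arc.

Yes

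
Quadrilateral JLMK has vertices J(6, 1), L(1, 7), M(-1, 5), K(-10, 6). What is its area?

Shoelace: sum of cross terms = 51, Area = (1/2)|51| = 51/2

51/2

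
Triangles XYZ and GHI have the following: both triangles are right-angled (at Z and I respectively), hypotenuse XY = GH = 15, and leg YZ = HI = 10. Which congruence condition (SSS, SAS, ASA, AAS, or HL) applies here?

The given information provides:
both triangles are right-angled (at Z and I respectively), hypotenuse XY = GH = 15, and leg YZ = HI = 10
This matches the HL congruence theorem.
The hypotenuse and one leg of two right triangles are equal (Hypotenuse-Leg).

HL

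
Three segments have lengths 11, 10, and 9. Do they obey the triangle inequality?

For three segments to close into a triangle, no single side can be as long as the other two combined.
The longest side is 11, and 9 + 10 = 19 > 11.
A triangle can be formed.

Yes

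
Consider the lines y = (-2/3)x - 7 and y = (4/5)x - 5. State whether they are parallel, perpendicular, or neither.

Slope of line 1: m1 = -2/3
Slope of line 2: m2 = 4/5
For parallel lines we need equal slopes: -2/3 != 4/5.
For perpendicular lines we need m1*m2 = -1: (-2/3)(4/5) = -8/15 != -1.
Since neither condition holds, the lines are neither parallel nor perpendicular.

Neither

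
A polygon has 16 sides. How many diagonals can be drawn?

Total line segments between 16 vertices = C(16,2) = 120.
Subtract the 16 sides: 120 - 16 = 104 diagonals.

104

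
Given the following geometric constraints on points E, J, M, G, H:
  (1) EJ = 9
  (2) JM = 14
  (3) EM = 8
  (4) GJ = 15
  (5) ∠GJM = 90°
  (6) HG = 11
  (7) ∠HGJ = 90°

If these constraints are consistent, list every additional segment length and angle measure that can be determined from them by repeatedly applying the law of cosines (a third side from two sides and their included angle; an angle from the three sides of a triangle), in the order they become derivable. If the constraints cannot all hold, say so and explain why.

The constraints are consistent. Derivable facts, in order:
After 1 step:
- JH ≈ 18.6
- MG ≈ 20.52
- ∠EJM = 32.3°
- ∠EMJ = 36.96°
- ∠JEM = 110.74°
After 2 steps:
- ∠GHJ = 53.75°
- ∠GJH = 36.25°
- ∠GMJ = 46.97°
- ∠JGM = 43.03°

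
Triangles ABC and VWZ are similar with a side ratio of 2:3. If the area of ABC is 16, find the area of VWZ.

The ratio of areas of similar triangles = (side ratio)^2.
Side ratio = 2:3, so area ratio = 4:9.
Area of VWZ / Area of ABC = 9/4
Area of VWZ = 16 * 9/4 = 36

36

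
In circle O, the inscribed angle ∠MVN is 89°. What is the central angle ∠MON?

Central angle = 2 × 89° = 178° (inscribed angle theorem).

178°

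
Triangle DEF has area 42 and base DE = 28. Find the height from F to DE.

Rearranging the area formula Area = (1/2) * base * height:
height = 2 * Area / base = 2 * 42 / 28 = 3.

3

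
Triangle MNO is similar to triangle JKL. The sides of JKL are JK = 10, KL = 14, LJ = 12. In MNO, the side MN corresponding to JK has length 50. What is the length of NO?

Similar triangles have proportional sides. Setting up the proportion:
MN / JK = NO / KL
50 / 10 = NO / 14
NO = 14 * 50 / 10 = 70.

70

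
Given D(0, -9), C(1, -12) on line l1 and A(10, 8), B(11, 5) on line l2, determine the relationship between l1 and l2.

Slope of line 1: m1 = (-12 - -9)/(1 - 0) = -3/1 = -3
Slope of line 2: m2 = (5 - 8)/(11 - 10) = -3/1 = -3
Two lines are parallel if and only if they have equal slopes (or both are vertical).
Here m1 = m2 = -3, confirming the lines are parallel.

Parallel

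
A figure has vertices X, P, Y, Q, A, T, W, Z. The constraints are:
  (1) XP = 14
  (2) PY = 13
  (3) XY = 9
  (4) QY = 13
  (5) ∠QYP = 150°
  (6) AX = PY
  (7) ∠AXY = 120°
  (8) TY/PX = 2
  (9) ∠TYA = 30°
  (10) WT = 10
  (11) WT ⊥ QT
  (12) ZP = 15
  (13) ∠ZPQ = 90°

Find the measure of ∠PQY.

Step 1: By the law of cosines on triangle QYP: QP² = 13² + 13² − 2·13·13·cos(150°) = 630.72, so QP ≈ 25.11.
Step 2: By the inverse law of cosines on triangle PQY: cos(∠PQY) = (25.11² + 13² − 13²) / (2·25.11·13) = 630.72/652.97 = 0.9659, so ∠PQY = 15°.

Therefore, the measure of angle ∠PQY = 15°.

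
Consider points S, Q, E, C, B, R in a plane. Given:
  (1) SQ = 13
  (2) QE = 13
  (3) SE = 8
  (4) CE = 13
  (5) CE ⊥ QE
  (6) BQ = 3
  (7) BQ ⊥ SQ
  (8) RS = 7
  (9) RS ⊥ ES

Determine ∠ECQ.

Step 1: By the law of cosines on triangle CEQ: CQ² = 13² + 13² − 2·13·13·cos(90°) = 338, so CQ = 13·√2.
Step 2: By the inverse law of cosines on triangle ECQ: cos(∠ECQ) = (13² + (13·√2)² − 13²) / (2·13·13·√2) = 338/478 = 0.7071, so ∠ECQ = 45°.

Therefore, the measure of angle ∠ECQ = 45°.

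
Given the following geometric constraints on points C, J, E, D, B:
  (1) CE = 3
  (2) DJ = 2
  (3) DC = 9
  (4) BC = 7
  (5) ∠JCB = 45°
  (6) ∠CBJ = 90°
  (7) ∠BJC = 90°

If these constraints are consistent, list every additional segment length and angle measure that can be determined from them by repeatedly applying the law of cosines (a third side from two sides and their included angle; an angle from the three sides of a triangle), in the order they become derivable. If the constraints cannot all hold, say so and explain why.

These constraints are not satisfiable: (5), (6) and (7) are the three interior angles of triangle JCB, which must sum to 180°, but 45° + 90° + 90° = 225°. No planar figure meets all of them, so nothing further can be derived.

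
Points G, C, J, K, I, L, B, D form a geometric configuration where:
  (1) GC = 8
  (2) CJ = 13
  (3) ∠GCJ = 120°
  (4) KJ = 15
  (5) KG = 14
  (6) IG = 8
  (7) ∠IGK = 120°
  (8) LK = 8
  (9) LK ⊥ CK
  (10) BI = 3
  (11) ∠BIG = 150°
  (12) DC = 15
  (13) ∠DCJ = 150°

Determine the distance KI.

Step 1: By the law of cosines on triangle KGI: KI² = 14² + 8² − 2·14·8·cos(120°) = 372, so KI = 2·√93.

Therefore, the length of KI = 2·√93.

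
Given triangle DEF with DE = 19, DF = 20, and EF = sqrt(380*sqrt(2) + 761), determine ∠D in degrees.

cos(D) = (19² + 20² - (sqrt(380*sqrt(2) + 761))²) / (2 × 19 × 20) = -sqrt(2)/2, so D = arccos(-sqrt(2)/2) = 135°.

135°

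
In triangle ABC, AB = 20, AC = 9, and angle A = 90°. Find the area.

When two sides and the included angle are known, the area formula is (1/2)ab sin(C).
The height from one side to the opposite vertex is 9 sin(90°) = 9.
Area = (1/2) * 20 * 9 = 90.

90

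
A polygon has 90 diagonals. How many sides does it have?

Using d = n(n - 3)/2, we solve 90 = n(n - 3)/2.
So n(n - 3) = 180.
Testing n = 15: 15 * 12 = 180 = 180. Correct.
The polygon has 15 sides.

15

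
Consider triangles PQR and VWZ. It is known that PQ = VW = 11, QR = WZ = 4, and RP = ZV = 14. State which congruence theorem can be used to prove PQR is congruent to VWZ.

The given information matches SSS: All three pairs of corresponding sides are equal (Side-Side-Side).

SSS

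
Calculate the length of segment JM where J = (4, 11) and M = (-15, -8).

The horizontal distance is |-15 - 4| = 19 and the vertical distance is |-8 - 11| = 19.
By the Pythagorean theorem, d = sqrt(19^2 + 19^2) = sqrt(722) = 19*sqrt(2).

19*sqrt(2)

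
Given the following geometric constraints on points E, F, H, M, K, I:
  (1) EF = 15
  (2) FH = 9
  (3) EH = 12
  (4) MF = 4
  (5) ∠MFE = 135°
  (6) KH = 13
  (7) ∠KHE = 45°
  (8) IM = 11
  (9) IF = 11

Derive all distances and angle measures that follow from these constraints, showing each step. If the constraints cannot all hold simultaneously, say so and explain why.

The constraints are consistent.

Step 1: From EF = 15, FM = 4, and ∠EFM = 135°, by the law of cosines:
  EM² = EF² + FM² - 2·EF·FM·cos(135°) = 225 + 16 + 84.85 = 325.9
  EM ≈ 18.05

Step 2: From EH = 12, HK = 13, and ∠EHK = 45°, by the law of cosines:
  EK² = EH² + HK² - 2·EH·HK·cos(45°) = 144 + 169 - 220.6 = 92.38
  EK ≈ 9.61

Step 3: From EF = 15, EH = 12, FH = 9, by the inverse law of cosines:
  cos(∠FEH) = (EF² + EH² - FH²) / (2·EF·EH)
  ∠FEH = 36.87°

Step 4: From FE = 15, FH = 9, EH = 12, by the inverse law of cosines:
  cos(∠EFH) = (FE² + FH² - EH²) / (2·FE·FH)
  ∠EFH = 53.13°

Step 5: From FI = 11, FM = 4, IM = 11, by the inverse law of cosines:
  cos(∠IFM) = (FI² + FM² - IM²) / (2·FI·FM)
  ∠IFM = 79.52°

Step 6: From HE = 12, HF = 9, EF = 15, by the inverse law of cosines:
  cos(∠EHF) = (HE² + HF² - EF²) / (2·HE·HF)
  ∠EHF = 90°

Step 7: From MF = 4, MI = 11, FI = 11, by the inverse law of cosines:
  cos(∠FMI) = (MF² + MI² - FI²) / (2·MF·MI)
  ∠FMI = 79.52°

Step 8: From IF = 11, IM = 11, FM = 4, by the inverse law of cosines:
  cos(∠FIM) = (IF² + IM² - FM²) / (2·IF·IM)
  ∠FIM = 20.95°

Step 9: From EF = 15, EM = 18.05, FM = 4, by the inverse law of cosines:
  cos(∠FEM) = (EF² + EM² - FM²) / (2·EF·EM)
  ∠FEM = 9.01°

Step 10: From EH = 12, EK = 9.61, HK = 13, by the inverse law of cosines:
  cos(∠HEK) = (EH² + EK² - HK²) / (2·EH·EK)
  ∠HEK = 73.02°

Step 11: From ME = 18.05, MF = 4, EF = 15, by the inverse law of cosines:
  cos(∠EMF) = (ME² + MF² - EF²) / (2·ME·MF)
  ∠EMF = 35.99°

Step 12: From KE = 9.61, KH = 13, EH = 12, by the inverse law of cosines:
  cos(∠EKH) = (KE² + KH² - EH²) / (2·KE·KH)
  ∠EKH = 61.98°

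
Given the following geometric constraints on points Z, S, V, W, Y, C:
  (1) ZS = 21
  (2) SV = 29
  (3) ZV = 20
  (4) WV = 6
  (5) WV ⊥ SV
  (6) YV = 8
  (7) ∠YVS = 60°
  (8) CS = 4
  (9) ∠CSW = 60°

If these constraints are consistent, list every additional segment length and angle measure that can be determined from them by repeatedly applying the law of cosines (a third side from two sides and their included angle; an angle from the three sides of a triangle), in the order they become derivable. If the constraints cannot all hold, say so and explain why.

The constraints are consistent. Derivable facts, in order:
After 1 step:
- SW ≈ 29.61
- SY ≈ 25.94
- ∠SVZ = 46.4°
- ∠SZV = 90°
- ∠VSZ = 43.6°
After 2 steps:
- WC ≈ 27.83
- ∠SWV = 78.31°
- ∠SYV = 104.51°
- ∠VSW = 11.69°
- ∠VSY = 15.49°
After 3 steps:
- ∠CWS = 7.15°
- ∠SCW = 112.85°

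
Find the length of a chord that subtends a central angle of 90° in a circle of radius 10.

Chord length = 2r sin(θ/2)
= 2 × 10 × sin(90°/2)
= 2 × 10 × sin(45°)
= 10*sqrt(2)

10*sqrt(2)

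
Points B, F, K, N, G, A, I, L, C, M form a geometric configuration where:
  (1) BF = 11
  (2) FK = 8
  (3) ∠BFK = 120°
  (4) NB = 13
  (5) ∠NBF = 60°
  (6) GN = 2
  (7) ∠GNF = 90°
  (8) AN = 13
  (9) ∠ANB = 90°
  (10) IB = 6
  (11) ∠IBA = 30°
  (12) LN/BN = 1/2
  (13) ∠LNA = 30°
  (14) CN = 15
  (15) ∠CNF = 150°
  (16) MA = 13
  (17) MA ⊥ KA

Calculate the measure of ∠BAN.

Step 1: By the law of cosines on triangle ANB: AB² = 13² + 13² − 2·13·13·cos(90°) = 338, so AB = 13·√2.
Step 2: By the inverse law of cosines on triangle BAN: cos(∠BAN) = ((13·√2)² + 13² − 13²) / (2·13·√2·13) = 338/478 = 0.7071, so ∠BAN = 45°.

Therefore, the measure of angle ∠BAN = 45°.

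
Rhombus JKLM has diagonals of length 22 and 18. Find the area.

Area of a rhombus = (d1 * d2) / 2
Area = (22 * 18) / 2
Area = 396 / 2
Area = 198

198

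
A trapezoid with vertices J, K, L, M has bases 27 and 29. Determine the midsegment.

The midsegment of a trapezoid = (base1 + base2) / 2
midsegment = (27 + 29) / 2
midsegment = 56 / 2
midsegment = 28

28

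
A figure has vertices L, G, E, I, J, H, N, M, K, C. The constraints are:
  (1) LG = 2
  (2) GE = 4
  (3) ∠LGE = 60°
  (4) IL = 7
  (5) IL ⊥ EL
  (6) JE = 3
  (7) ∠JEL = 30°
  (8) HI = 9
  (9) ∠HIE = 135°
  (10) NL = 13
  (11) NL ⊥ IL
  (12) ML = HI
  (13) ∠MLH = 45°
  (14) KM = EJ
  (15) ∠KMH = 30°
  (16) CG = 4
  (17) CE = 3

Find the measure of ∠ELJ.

Step 1: By the law of cosines on triangle LGE: LE² = 2² + 4² − 2·2·4·cos(60°) = 12, so LE = 2·√3.
Step 2: By the law of cosines on triangle LEJ: LJ² = (2·√3)² + 3² − 2·2·√3·3·cos(30°) = 3, so LJ = √3.
Step 3: By the inverse law of cosines on triangle ELJ: cos(∠ELJ) = ((2·√3)² + √3² − 3²) / (2·2·√3·√3) = 6/12 = 0.5, so ∠ELJ = 60°.

Therefore, the measure of angle ∠ELJ = 60°.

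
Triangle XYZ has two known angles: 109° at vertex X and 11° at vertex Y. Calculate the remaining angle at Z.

angle Z = 180 - 109 - 11 = 60 degrees.

60 degrees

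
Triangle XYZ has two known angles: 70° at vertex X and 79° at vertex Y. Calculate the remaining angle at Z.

angle Z = 180 - 70 - 79 = 31 degrees.

31 degrees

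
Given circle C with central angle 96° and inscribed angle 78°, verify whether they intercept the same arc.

By the inscribed angle theorem, the inscribed angle for a central angle of 96° should be 96° / 2 = 48°.
The given inscribed angle is 78°, which does not equal 48°.
Therefore, no, they do not correspond to the same arc.

No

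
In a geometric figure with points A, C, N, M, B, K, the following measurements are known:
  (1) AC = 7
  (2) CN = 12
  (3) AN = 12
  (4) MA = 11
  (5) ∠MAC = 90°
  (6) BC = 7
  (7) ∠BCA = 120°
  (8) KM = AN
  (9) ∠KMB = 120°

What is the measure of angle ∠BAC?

Step 1: By the law of cosines on triangle ACB: AB² = 7² + 7² − 2·7·7·cos(120°) = 147, so AB = 7·√3.
Step 2: By the inverse law of cosines on triangle BAC: cos(∠BAC) = ((7·√3)² + 7² − 7²) / (2·7·√3·7) = 147/169.74 = 0.866, so ∠BAC = 30°.

Therefore, the measure of angle ∠BAC = 30°.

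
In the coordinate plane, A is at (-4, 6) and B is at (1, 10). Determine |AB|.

d = sqrt((1 - -4)^2 + (10 - 6)^2)
d = sqrt(5^2 + 4^2)
d = sqrt(25 + 16)
d = sqrt(41)

sqrt(41)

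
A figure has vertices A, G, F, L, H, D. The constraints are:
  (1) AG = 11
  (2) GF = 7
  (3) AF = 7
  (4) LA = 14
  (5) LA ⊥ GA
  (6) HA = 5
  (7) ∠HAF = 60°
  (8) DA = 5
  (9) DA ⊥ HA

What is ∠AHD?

Step 1: By the law of cosines on triangle HAD: HD² = 5² + 5² − 2·5·5·cos(90°) = 50, so HD = 5·√2.
Step 2: By the inverse law of cosines on triangle AHD: cos(∠AHD) = (5² + (5·√2)² − 5²) / (2·5·5·√2) = 50/70.71 = 0.7071, so ∠AHD = 45°.

Therefore, the measure of angle ∠AHD = 45°.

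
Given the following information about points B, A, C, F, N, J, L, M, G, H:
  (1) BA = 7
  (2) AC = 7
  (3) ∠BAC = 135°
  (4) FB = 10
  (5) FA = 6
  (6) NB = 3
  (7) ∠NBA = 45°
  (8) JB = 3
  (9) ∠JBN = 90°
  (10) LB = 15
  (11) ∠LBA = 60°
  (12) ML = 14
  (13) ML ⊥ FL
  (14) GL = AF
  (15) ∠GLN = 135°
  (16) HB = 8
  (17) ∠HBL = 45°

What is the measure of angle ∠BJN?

Step 1: By the law of cosines on triangle JBN: JN² = 3² + 3² − 2·3·3·cos(90°) = 18, so JN = 3·√2.
Step 2: By the inverse law of cosines on triangle BJN: cos(∠BJN) = (3² + (3·√2)² − 3²) / (2·3·3·√2) = 18/25.46 = 0.7071, so ∠BJN = 45°.

Therefore, the measure of angle ∠BJN = 45°.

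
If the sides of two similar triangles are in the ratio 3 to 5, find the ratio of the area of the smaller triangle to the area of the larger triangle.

The ratio of areas of similar triangles equals the square of the side ratio.
Side ratio = 3:5
Area ratio = (3/5)^2 = 9/25 = 9:25

9:25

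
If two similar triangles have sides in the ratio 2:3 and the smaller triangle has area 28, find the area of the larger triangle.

The ratio of areas of similar triangles = (side ratio)^2.
Side ratio = 2:3, so area ratio = 4:9.
Area of the larger triangle / Area of the smaller triangle = 9/4
Area of the larger triangle = 28 * 9/4 = 63

63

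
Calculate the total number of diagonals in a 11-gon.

The number of diagonals in an n-gon is n(n - 3)/2.
For n = 11: 11(11 - 3)/2 = 11 × 8 / 2 = 44.

44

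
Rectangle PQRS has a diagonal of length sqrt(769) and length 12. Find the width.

The diagonal of a rectangle forms a right triangle with the two sides.
Rearranging the Pythagorean theorem: missing side = sqrt(d^2 - known^2).
= sqrt(769 - 144) = sqrt(625) = 25.

25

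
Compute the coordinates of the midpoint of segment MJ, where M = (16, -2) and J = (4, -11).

M = ((x₁ + x₂)/2, (y₁ + y₂)/2)
= ((16 + 4)/2, (-2 + -11)/2)
= (20/2, -13/2) = (10, -13/2)

(10, -13/2)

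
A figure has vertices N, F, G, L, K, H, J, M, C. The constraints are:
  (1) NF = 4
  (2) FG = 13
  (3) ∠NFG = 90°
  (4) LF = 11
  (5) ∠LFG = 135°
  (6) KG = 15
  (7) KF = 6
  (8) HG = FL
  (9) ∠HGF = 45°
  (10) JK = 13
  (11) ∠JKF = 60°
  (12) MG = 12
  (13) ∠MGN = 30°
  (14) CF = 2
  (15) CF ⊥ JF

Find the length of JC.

Step 1: By the law of cosines on triangle FKJ: FJ² = 6² + 13² − 2·6·13·cos(60°) = 127, so FJ = √127.
Step 2: By the law of cosines on triangle JFC: JC² = √127² + 2² − 2·√127·2·cos(90°) = 131, so JC = √131.

Therefore, the length of JC = √131.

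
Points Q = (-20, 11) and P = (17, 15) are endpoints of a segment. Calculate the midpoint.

The midpoint is the point halfway along the segment.
Move half the horizontal distance: -20 + (17 - -20)/2 = -20 + 37/2 = -3/2
Move half the vertical distance: 11 + (15 - 11)/2 = 11 + 4/2 = 13
Midpoint = (-3/2, 13)

(-3/2, 13)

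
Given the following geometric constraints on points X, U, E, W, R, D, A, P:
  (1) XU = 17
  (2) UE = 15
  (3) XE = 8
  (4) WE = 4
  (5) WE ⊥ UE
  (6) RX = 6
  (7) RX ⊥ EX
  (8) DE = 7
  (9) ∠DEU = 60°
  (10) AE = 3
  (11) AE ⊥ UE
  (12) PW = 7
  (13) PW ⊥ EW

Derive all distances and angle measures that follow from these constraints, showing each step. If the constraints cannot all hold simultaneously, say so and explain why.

The constraints are consistent.

Step 1: From UE = 15, EW = 4, and ∠UEW = 90°, by the law of cosines:
  UW² = UE² + EW² - 2·UE·EW·cos(90°) = 225 + 16 - 0 = 241
  UW ≈ 15.52

Step 2: From UE = 15, ED = 7, and ∠UED = 60°, by the law of cosines:
  UD² = UE² + ED² - 2·UE·ED·cos(60°) = 225 + 49 - 105 = 169
  UD = 13

Step 3: From UE = 15, EA = 3, and ∠UEA = 90°, by the law of cosines:
  UA² = UE² + EA² - 2·UE·EA·cos(90°) = 225 + 9 - 0 = 234
  UA = 3·√26

Step 4: From EX = 8, XR = 6, and ∠EXR = 90°, by the law of cosines:
  ER² = EX² + XR² - 2·EX·XR·cos(90°) = 64 + 36 - 0 = 100
  ER = 10

Step 5: From EW = 4, WP = 7, and ∠EWP = 90°, by the law of cosines:
  EP² = EW² + WP² - 2·EW·WP·cos(90°) = 16 + 49 - 0 = 65
  EP = √65

Step 6: From XE = 8, XU = 17, EU = 15, by the inverse law of cosines:
  cos(∠EXU) = (XE² + XU² - EU²) / (2·XE·XU)
  ∠EXU = 61.93°

Step 7: From UE = 15, UX = 17, EX = 8, by the inverse law of cosines:
  cos(∠EUX) = (UE² + UX² - EX²) / (2·UE·UX)
  ∠EUX = 28.07°

Step 8: From EU = 15, EX = 8, UX = 17, by the inverse law of cosines:
  cos(∠UEX) = (EU² + EX² - UX²) / (2·EU·EX)
  ∠UEX = 90°

Step 9: From UA = 3·√26, UE = 15, AE = 3, by the inverse law of cosines:
  cos(∠AUE) = (UA² + UE² - AE²) / (2·UA·UE)
  ∠AUE = 11.31°

Step 10: From UD = 13, UE = 15, DE = 7, by the inverse law of cosines:
  cos(∠DUE) = (UD² + UE² - DE²) / (2·UD·UE)
  ∠DUE = 27.8°

Step 11: From UE = 15, UW = 15.52, EW = 4, by the inverse law of cosines:
  cos(∠EUW) = (UE² + UW² - EW²) / (2·UE·UW)
  ∠EUW = 14.93°

Step 12: From EP = √65, EW = 4, PW = 7, by the inverse law of cosines:
  cos(∠PEW) = (EP² + EW² - PW²) / (2·EP·EW)
  ∠PEW = 60.26°

Step 13: From ER = 10, EX = 8, RX = 6, by the inverse law of cosines:
  cos(∠REX) = (ER² + EX² - RX²) / (2·ER·EX)
  ∠REX = 36.87°

Step 14: From WE = 4, WU = 15.52, EU = 15, by the inverse law of cosines:
  cos(∠EWU) = (WE² + WU² - EU²) / (2·WE·WU)
  ∠EWU = 75.07°

Step 15: From RE = 10, RX = 6, EX = 8, by the inverse law of cosines:
  cos(∠ERX) = (RE² + RX² - EX²) / (2·RE·RX)
  ∠ERX = 53.13°

Step 16: From DE = 7, DU = 13, EU = 15, by the inverse law of cosines:
  cos(∠EDU) = (DE² + DU² - EU²) / (2·DE·DU)
  ∠EDU = 92.2°

Step 17: From AE = 3, AU = 3·√26, EU = 15, by the inverse law of cosines:
  cos(∠EAU) = (AE² + AU² - EU²) / (2·AE·AU)
  ∠EAU = 78.69°

Step 18: From PE = √65, PW = 7, EW = 4, by the inverse law of cosines:
  cos(∠EPW) = (PE² + PW² - EW²) / (2·PE·PW)
  ∠EPW = 29.74°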